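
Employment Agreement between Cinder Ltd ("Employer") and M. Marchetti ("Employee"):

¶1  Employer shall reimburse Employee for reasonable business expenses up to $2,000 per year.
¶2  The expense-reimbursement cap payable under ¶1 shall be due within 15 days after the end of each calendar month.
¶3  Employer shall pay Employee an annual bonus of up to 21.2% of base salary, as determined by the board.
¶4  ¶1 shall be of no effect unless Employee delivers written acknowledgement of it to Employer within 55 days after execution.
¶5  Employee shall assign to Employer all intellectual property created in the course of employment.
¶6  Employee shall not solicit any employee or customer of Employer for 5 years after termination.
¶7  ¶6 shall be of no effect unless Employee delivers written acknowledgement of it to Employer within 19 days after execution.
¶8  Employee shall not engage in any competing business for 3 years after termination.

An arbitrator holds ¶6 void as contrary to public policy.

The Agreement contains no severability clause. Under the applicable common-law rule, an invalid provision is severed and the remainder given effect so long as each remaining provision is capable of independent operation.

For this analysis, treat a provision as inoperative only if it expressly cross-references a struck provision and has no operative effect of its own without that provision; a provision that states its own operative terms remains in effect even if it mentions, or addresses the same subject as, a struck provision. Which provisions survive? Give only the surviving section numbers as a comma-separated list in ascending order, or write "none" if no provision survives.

1, 2, 3, 4, 5, 8

¶6 is struck. ¶7 merely fixes the acknowledgement condition for ¶6; with ¶6 gone it has nothing to operate on and falls away. With no severability clause, the stated default rule severs what cannot stand and enforces each remaining provision that can operate on its own. ¶1, ¶2, ¶3, ¶4, ¶5, and ¶8 remain in effect.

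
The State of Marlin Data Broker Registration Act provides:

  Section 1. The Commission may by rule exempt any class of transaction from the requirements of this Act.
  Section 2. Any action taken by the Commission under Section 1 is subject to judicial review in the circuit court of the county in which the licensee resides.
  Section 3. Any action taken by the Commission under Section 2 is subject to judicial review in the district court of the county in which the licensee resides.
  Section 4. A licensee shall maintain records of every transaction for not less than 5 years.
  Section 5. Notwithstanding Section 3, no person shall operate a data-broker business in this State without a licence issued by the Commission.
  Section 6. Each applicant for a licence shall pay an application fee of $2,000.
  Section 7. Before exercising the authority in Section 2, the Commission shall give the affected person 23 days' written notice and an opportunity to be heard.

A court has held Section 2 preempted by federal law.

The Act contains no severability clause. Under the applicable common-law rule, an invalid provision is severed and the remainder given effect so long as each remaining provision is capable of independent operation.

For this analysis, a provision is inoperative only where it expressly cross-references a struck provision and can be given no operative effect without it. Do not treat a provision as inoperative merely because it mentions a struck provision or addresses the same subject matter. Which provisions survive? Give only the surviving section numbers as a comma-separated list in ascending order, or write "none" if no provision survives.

1, 4, 5, 6

Section 2 is struck. Section 3 has no operative effect of its own apart from Section 2 and is therefore inoperative. Section 7 merely fixes the notice-and-hearing requirement for Section 2; with Section 2 gone it has nothing to operate on and falls away. Section 5 mentions Section 3 but its own obligation stands independently of Section 3, so Section 5 is not affected. Under the stated default rule, only provisions that cannot operate independently fall away; the rest are enforced. That leaves Section 1, Section 4, Section 5, and Section 6 in effect.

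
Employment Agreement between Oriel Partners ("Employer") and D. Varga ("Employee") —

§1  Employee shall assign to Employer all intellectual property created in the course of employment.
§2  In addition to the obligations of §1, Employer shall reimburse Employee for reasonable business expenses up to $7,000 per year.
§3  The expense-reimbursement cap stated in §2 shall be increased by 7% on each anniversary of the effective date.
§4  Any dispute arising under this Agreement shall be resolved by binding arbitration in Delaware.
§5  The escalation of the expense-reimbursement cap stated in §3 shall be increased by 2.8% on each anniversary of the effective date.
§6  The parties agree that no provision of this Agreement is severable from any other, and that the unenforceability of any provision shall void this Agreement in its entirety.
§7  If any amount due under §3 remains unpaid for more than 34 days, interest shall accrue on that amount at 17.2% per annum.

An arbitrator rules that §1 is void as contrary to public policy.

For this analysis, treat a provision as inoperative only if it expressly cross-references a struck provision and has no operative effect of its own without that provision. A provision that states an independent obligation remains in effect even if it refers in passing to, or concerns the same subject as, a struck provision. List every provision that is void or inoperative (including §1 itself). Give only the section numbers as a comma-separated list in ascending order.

1, 2, 3, 4, 5, 6, 7

§1 is struck. No other provision's operative terms depend on §1. §6 provides that the Agreement is not severable, so the invalidity of any one provision voids the entire Agreement. No provision of the Agreement survives.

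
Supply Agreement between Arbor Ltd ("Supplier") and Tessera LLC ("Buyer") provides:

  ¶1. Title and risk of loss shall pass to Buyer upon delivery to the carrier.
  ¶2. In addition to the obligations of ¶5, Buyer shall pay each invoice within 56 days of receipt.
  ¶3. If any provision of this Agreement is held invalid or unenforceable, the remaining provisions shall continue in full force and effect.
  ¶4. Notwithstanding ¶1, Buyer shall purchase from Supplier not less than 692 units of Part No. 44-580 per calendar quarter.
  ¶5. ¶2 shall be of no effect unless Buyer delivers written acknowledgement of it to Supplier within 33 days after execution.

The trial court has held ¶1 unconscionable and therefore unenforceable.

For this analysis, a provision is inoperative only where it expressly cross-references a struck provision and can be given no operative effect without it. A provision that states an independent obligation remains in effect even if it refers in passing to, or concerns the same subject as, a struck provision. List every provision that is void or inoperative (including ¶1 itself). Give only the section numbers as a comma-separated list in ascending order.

1

¶1 is struck. ¶4 mentions ¶1 but its own obligation stands independently of ¶1, so ¶4 is not affected. No other provision's operative terms depend on ¶1. Under the severability clause in ¶3, the remaining provisions continue in force. ¶2, ¶3, ¶4, and ¶5 remain in effect.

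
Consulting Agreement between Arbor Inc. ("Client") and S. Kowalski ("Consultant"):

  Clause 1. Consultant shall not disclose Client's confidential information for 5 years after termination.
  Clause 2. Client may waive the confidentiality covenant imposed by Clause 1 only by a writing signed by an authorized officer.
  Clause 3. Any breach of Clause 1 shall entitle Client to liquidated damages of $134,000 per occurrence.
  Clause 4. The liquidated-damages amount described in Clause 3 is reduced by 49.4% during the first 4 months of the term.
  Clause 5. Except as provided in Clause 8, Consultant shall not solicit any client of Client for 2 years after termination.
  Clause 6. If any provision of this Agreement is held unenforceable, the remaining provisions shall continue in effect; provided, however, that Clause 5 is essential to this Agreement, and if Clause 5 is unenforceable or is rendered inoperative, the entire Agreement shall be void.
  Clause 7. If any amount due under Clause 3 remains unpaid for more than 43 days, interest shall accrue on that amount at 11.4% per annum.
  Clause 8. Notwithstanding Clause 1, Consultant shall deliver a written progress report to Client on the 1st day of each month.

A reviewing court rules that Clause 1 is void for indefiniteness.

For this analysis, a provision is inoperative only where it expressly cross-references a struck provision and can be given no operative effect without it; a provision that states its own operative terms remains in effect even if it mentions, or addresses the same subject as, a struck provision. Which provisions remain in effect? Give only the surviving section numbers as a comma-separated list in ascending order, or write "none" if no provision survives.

5, 6, 8

Clause 1 is struck. Clause 2 operates only by reference to Clause 1, so it falls with Clause 1. Clause 3 does nothing except set the liquidated-damages amount by reference to Clause 1; with Clause 1 gone it has no independent effect and is inoperative. Clause 4 does nothing except set the introductory reduction to the liquidated-damages amount by reference to Clause 3; with Clause 3 gone it has no independent effect and is inoperative. Clause 7 operates only by reference to Clause 3, so it falls with Clause 3. Although Clause 8 refers to Clause 1, its operative terms do not depend on Clause 1, so it remains in effect. Clause 6 makes Clause 5 an essential term, but Clause 5 is unaffected, so the severability proviso in Clause 6 preserves the remaining provisions. The provisions still in force are Clause 5, Clause 6, and Clause 8.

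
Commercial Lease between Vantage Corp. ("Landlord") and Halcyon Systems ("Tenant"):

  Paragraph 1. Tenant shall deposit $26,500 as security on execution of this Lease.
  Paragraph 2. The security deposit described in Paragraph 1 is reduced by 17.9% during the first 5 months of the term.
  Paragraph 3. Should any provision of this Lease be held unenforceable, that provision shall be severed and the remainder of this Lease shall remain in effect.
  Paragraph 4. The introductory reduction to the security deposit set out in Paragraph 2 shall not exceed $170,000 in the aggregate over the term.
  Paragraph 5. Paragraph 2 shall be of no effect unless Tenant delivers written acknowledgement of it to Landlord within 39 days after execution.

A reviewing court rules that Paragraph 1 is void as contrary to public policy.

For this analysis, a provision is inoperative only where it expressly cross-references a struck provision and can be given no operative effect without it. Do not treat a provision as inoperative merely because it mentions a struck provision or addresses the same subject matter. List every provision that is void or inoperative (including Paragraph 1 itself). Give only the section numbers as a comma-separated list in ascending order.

1, 2, 4, 5

Paragraph 1 is struck. Paragraph 2 has no operative effect of its own apart from Paragraph 1 and is therefore inoperative. Paragraph 4 operates only by reference to Paragraph 2, so it falls with Paragraph 2. Paragraph 5 merely fixes the acknowledgement condition for Paragraph 2; with Paragraph 2 gone it has nothing to operate on and falls away. Paragraph 3 is a severability clause and preserves every provision that can still be given independent effect. Only Paragraph 3 remains in effect.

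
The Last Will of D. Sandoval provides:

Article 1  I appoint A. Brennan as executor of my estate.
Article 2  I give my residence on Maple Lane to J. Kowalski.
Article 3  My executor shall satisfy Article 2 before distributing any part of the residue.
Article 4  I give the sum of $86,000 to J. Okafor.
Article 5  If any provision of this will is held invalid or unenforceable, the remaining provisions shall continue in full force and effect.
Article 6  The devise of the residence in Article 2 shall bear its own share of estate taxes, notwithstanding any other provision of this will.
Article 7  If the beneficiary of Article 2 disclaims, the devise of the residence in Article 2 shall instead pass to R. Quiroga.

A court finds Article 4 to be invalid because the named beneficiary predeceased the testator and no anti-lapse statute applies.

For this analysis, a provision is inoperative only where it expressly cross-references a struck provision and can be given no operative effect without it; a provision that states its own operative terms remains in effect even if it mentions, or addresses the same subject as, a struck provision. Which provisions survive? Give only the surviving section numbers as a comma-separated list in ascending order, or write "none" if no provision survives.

Article 4 is struck. Nothing else in the will is defined by reference to Article 4. Article 5 is a severability clause and preserves every provision that can still be given independent effect. The provisions still in force are Article 1, Article 2, Article 3, Article 5, Article 6, and Article 7.

1, 2, 3, 5, 6, 7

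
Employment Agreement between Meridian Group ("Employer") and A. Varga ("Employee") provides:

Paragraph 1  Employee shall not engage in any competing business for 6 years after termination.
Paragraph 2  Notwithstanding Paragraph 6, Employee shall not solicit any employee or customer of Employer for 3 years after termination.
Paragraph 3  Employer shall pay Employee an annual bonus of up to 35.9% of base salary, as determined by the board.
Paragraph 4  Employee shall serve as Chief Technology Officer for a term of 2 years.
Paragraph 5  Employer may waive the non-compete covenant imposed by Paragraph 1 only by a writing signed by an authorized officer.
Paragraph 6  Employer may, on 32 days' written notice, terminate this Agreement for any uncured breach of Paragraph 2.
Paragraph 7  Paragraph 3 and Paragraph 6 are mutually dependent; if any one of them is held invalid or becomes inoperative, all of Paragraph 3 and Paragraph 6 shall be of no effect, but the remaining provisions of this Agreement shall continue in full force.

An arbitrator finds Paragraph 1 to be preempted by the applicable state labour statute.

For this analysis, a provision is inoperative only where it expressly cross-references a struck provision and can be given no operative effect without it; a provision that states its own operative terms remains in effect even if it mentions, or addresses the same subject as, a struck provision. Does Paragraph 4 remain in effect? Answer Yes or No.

Yes

Paragraph 1 is struck. Paragraph 5 operates only by reference to Paragraph 1, so it falls with Paragraph 1. Paragraph 7 ties Paragraph 3 and Paragraph 6 together, but none of those is affected here; the remaining provisions continue in force under Paragraph 7. Paragraph 2, Paragraph 3, Paragraph 4, Paragraph 6, and Paragraph 7 remain in effect. Paragraph 4 is among the surviving provisions, so the answer is yes.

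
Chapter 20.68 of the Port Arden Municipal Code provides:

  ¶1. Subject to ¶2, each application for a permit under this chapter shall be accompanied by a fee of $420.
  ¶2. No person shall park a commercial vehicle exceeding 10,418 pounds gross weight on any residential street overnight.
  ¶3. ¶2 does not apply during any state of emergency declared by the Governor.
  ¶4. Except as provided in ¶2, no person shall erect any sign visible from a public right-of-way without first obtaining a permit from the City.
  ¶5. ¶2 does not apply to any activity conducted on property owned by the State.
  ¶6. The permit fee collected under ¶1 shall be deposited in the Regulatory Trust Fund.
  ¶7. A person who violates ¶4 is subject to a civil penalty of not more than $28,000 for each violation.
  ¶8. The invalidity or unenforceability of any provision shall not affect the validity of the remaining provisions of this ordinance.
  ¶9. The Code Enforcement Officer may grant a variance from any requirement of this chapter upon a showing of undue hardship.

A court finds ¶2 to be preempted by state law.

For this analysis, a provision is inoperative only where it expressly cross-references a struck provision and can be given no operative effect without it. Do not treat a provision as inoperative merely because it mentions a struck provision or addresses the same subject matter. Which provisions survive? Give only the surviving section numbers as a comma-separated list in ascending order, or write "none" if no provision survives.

1, 4, 6, 7, 8, 9

¶2 is struck. ¶3 operates only by reference to ¶2, so it falls with ¶2. ¶5 operates only by reference to ¶2, so it falls with ¶2. Although ¶4 refers to ¶2, its operative terms do not depend on ¶2, so it remains in effect. ¶1 mentions ¶2 but its own obligation stands independently of ¶2, so ¶1 is not affected. ¶8 is a severability clause and preserves every provision that can still be given independent effect. That leaves ¶1, ¶4, ¶6, ¶7, ¶8, and ¶9 in effect.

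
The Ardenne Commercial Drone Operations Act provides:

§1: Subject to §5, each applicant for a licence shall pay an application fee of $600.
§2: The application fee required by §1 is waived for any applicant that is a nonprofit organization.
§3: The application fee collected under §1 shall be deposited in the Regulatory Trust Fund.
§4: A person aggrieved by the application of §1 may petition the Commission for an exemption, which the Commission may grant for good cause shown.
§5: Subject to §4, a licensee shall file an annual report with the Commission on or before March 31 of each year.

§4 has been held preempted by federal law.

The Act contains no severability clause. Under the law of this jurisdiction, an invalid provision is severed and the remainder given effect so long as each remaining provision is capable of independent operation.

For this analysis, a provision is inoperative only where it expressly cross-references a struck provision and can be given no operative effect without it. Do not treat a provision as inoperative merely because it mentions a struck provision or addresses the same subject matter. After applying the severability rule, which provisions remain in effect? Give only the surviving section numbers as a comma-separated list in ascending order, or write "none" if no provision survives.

§4 is struck. §5 mentions §4 but its own obligation stands independently of §4, so §5 is not affected. No other provision's operative terms depend on §4. With no severability clause, the stated default rule severs what cannot stand and enforces each remaining provision that can operate on its own. §1, §2, §3, and §5 remain in effect.

1, 2, 3, 5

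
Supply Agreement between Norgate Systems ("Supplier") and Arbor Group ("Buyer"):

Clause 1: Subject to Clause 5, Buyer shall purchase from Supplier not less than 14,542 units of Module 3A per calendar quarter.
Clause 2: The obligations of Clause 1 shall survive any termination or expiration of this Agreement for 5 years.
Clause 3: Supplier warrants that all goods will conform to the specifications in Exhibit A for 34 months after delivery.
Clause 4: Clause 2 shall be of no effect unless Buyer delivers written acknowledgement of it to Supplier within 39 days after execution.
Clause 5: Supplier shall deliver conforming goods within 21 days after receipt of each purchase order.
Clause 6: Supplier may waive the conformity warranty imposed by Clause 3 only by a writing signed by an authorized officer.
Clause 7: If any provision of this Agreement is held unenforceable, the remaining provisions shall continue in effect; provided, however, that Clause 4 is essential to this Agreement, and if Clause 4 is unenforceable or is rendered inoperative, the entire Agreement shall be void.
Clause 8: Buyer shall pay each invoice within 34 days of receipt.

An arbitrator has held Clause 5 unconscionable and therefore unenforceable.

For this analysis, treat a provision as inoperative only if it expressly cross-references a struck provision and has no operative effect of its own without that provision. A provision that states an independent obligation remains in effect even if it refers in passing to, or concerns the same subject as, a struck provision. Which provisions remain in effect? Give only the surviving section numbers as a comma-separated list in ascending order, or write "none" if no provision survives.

Clause 5 is struck. Although Clause 1 refers to Clause 5, its operative terms do not depend on Clause 5, so it remains in effect. Nothing else in the Agreement is defined by reference to Clause 5. Clause 7 makes Clause 4 an essential term, but Clause 4 is unaffected, so the severability proviso in Clause 7 preserves the remaining provisions. That leaves Clause 1, Clause 2, Clause 3, Clause 4, Clause 6, Clause 7, and Clause 8 in effect.

1, 2, 3, 4, 6, 7, 8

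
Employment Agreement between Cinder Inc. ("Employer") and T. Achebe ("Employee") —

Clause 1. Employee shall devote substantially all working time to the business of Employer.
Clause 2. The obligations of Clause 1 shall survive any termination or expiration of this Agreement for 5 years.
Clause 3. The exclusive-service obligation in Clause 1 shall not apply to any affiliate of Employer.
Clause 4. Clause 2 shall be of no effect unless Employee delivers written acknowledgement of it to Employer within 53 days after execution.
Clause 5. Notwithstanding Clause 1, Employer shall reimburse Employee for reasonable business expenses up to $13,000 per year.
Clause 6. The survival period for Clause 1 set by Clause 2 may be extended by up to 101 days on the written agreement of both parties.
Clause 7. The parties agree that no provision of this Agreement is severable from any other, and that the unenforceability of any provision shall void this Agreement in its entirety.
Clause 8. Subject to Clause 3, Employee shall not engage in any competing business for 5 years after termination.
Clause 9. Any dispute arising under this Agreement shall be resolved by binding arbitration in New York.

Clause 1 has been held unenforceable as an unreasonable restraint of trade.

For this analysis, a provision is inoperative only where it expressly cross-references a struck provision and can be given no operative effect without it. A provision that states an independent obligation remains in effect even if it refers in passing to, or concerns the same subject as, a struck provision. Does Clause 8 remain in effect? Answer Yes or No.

Clause 1 is struck. Clause 2 merely fixes the survival period for Clause 1; with Clause 1 gone it has nothing to operate on and falls away. Clause 3 operates only by reference to Clause 1, so it falls with Clause 1. Clause 4 has no operative effect of its own apart from Clause 2 and is therefore inoperative. Clause 6 has no operative effect of its own apart from Clause 2 and is therefore inoperative. Clause 7 provides that the Agreement is not severable, so the invalidity of any one provision voids the entire Agreement. No provision of the Agreement survives. Clause 8 is among the inoperative provisions, so the answer is no.

No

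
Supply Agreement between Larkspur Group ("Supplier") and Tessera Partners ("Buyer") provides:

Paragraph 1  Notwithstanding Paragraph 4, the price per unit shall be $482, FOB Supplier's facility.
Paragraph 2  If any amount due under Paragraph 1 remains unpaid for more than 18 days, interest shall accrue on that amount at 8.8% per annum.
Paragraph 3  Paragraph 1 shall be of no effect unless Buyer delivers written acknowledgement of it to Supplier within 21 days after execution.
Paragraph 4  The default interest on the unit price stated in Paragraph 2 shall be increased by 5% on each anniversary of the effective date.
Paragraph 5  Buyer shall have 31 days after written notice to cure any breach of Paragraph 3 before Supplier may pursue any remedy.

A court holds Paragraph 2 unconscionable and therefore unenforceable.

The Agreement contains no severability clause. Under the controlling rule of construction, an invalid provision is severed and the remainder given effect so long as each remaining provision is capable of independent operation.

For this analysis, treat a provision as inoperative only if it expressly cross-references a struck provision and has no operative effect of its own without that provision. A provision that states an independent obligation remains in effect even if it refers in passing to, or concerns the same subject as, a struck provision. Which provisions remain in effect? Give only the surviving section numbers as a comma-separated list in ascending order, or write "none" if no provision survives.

1, 3, 5

Paragraph 2 is struck. Paragraph 4 does nothing except set the escalation of the default interest on the unit price by reference to Paragraph 2; with Paragraph 2 gone it has no independent effect and is inoperative. Paragraph 1 mentions Paragraph 4 but its own obligation stands independently of Paragraph 4, so Paragraph 1 is not affected. With no severability clause, the stated default rule severs what cannot stand and enforces each remaining provision that can operate on its own. That leaves Paragraph 1, Paragraph 3, and Paragraph 5 in effect.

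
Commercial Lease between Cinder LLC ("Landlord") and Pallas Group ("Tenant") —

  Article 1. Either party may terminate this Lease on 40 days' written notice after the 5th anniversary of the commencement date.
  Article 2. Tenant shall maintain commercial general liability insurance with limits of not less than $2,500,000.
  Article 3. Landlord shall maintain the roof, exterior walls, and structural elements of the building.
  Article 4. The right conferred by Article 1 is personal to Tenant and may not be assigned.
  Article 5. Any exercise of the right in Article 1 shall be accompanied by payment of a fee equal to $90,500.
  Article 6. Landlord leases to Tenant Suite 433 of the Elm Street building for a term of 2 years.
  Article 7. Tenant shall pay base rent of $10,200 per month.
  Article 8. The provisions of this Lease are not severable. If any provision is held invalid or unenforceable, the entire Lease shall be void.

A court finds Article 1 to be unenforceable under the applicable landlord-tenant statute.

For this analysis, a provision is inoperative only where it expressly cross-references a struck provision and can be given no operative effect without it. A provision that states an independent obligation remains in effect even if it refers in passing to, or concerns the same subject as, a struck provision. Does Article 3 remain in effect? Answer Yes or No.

No

Article 1 is struck. The only function of Article 4 is the non-assignment of Article 1, so it cannot stand once Article 1 is removed. The only function of Article 5 is the exercise fee for Article 1, so it cannot stand once Article 1 is removed. Article 8 provides that the Lease is not severable, so the invalidity of any one provision voids the entire Lease. No provision of the Lease survives. Article 3 is among the inoperative provisions, so the answer is no.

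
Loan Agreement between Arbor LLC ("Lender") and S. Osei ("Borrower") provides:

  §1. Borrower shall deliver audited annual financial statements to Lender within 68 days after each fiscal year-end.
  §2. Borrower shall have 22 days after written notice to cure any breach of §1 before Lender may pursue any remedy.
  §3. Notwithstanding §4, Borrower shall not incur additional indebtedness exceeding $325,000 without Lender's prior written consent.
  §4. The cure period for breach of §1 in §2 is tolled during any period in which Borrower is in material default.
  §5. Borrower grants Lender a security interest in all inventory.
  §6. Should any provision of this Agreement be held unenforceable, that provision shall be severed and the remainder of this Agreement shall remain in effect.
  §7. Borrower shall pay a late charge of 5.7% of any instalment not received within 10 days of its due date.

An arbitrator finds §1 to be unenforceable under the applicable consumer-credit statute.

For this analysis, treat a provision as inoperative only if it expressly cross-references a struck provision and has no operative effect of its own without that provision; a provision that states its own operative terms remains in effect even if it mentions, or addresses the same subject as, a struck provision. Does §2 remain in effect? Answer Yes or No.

No

§1 is struck. §2 has no operative effect of its own apart from §1 and is therefore inoperative. §4 has no operative effect of its own apart from §2 and is therefore inoperative. §3 mentions §4 but its own obligation stands independently of §4, so §3 is not affected. §6 is a severability clause and preserves every provision that can still be given independent effect. §3, §5, §6, and §7 remain in effect. §2 is among the inoperative provisions, so the answer is no.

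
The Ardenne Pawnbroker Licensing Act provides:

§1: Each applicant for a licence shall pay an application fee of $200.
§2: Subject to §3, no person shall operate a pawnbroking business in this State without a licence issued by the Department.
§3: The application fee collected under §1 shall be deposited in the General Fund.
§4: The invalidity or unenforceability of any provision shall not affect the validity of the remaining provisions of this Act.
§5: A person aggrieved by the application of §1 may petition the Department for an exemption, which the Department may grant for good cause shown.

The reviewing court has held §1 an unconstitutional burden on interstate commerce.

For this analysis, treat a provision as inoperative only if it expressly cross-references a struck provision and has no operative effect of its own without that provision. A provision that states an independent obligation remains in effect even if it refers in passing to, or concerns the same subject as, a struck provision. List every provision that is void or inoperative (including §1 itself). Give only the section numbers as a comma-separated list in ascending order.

1, 3, 5

§1 is struck. §3 operates only by reference to §1, so it falls with §1. §5 has no operative effect of its own apart from §1 and is therefore inoperative. Although §2 refers to §3, its operative terms do not depend on §3, so it remains in effect. Under the severability clause in §4, the remaining provisions continue in force. The provisions still in force are §2 and §4.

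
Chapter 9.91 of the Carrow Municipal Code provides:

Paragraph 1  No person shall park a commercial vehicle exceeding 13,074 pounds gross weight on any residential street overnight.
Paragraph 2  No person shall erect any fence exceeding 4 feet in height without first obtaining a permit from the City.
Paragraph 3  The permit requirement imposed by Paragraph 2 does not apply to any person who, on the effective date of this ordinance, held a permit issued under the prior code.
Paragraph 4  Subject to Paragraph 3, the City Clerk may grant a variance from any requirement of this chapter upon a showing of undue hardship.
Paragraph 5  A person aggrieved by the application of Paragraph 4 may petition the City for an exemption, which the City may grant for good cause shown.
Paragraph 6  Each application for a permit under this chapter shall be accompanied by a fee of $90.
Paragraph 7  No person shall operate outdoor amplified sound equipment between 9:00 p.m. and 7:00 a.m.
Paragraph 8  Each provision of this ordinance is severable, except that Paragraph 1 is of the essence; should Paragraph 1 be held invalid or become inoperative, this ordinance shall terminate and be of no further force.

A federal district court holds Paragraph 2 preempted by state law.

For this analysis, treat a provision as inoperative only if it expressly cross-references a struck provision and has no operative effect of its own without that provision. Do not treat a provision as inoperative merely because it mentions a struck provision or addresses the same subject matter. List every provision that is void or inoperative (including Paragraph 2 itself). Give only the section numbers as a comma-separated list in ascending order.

2, 3

Paragraph 2 is struck. Paragraph 3 has no operative effect of its own apart from Paragraph 2 and is therefore inoperative. Although Paragraph 4 refers to Paragraph 3, its operative terms do not depend on Paragraph 3, so it remains in effect. Paragraph 8 makes Paragraph 1 an essential term, but Paragraph 1 is unaffected, so the severability proviso in Paragraph 8 preserves the remaining provisions. Paragraph 1, Paragraph 4, Paragraph 5, Paragraph 6, Paragraph 7, and Paragraph 8 remain in effect.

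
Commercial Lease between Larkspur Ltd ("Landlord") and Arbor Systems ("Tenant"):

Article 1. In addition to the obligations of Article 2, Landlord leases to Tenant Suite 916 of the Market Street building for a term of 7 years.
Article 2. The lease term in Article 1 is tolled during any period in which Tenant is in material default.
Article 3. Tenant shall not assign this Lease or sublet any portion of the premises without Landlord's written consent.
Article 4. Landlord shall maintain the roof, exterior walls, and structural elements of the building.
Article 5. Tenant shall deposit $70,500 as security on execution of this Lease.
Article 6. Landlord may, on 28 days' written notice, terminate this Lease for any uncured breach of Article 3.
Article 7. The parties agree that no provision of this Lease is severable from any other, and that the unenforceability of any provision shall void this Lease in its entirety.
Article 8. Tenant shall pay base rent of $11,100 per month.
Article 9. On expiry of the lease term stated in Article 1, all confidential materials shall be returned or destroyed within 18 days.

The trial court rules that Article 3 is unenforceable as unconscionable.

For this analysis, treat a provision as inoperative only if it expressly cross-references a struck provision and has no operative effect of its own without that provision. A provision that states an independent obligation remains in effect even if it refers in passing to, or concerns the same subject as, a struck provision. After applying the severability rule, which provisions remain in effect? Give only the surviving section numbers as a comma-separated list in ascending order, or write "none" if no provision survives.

none

Article 3 is struck. Article 6 merely fixes the termination right for breach of Article 3; with Article 3 gone it has nothing to operate on and falls away. Article 7 provides that the Lease is not severable, so the invalidity of any one provision voids the entire Lease. No provision of the Lease survives.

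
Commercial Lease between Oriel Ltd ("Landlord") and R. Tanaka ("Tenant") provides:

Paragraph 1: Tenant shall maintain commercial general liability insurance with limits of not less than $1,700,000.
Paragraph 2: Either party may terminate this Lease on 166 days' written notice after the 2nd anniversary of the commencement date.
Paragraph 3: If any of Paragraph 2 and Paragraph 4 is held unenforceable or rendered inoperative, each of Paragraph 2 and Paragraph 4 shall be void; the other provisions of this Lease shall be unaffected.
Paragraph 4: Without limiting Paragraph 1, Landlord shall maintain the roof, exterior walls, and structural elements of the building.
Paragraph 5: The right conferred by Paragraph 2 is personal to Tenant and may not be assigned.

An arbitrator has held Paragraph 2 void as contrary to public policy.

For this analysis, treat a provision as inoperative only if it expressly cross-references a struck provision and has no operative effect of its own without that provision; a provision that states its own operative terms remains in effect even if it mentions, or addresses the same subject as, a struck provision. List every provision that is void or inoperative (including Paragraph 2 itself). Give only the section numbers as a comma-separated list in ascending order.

Paragraph 2 is struck. Paragraph 5 merely fixes the non-assignment of Paragraph 2; with Paragraph 2 gone it has nothing to operate on and falls away. Paragraph 3 declares Paragraph 2 and Paragraph 4 mutually dependent; since one of them has fallen, all of them are of no effect. That brings down Paragraph 4 as well. The remainder continues in force under Paragraph 3. Paragraph 1 and Paragraph 3 remain in effect.

2, 4, 5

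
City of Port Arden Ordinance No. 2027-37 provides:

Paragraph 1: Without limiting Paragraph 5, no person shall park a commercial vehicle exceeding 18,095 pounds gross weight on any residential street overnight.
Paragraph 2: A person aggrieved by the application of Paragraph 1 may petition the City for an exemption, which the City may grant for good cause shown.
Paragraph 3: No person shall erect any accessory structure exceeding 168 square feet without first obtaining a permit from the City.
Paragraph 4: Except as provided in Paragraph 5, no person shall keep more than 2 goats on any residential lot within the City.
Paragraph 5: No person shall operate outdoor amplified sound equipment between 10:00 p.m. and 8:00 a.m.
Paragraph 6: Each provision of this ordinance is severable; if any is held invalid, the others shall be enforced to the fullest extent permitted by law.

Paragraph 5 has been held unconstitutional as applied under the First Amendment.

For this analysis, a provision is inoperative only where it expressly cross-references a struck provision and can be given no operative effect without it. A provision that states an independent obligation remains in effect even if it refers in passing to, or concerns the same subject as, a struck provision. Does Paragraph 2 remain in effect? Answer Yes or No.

Yes

Paragraph 5 is struck. Paragraph 1 mentions Paragraph 5 but its own obligation stands independently of Paragraph 5, so Paragraph 1 is not affected. Although Paragraph 4 refers to Paragraph 5, its operative terms do not depend on Paragraph 5, so it remains in effect. No other provision's operative terms depend on Paragraph 5. Paragraph 6 is a severability clause and preserves every provision that can still be given independent effect. That leaves Paragraph 1, Paragraph 2, Paragraph 3, Paragraph 4, and Paragraph 6 in effect. Paragraph 2 is among the surviving provisions, so the answer is yes.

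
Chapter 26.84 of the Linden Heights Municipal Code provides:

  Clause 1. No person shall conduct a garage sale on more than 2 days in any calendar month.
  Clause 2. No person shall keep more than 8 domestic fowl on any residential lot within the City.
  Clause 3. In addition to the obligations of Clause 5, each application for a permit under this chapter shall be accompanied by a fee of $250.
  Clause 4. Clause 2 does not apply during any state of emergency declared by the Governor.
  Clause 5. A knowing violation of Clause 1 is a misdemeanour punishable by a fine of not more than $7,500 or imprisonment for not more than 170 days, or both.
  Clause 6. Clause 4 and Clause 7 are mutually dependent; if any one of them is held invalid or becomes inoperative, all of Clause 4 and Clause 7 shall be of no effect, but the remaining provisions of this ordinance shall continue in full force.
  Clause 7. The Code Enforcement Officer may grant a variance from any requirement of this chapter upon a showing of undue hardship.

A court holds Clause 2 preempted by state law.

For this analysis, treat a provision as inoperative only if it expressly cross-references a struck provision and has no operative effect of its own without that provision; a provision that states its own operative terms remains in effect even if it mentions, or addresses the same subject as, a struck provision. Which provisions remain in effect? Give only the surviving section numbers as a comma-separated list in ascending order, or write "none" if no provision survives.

1, 3, 5, 6

Clause 2 is struck. Clause 4 operates only by reference to Clause 2, so it falls with Clause 2. Clause 6 declares Clause 4 and Clause 7 mutually dependent; since one of them has fallen, all of them are of no effect. That brings down Clause 7 as well. The remainder continues in force under Clause 6. The provisions still in force are Clause 1, Clause 3, Clause 5, and Clause 6.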